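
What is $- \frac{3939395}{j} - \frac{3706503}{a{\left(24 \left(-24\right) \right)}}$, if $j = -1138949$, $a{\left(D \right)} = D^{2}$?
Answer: $- \frac{971507056609}{125958647808} \approx -7.7129$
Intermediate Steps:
$- \frac{3939395}{j} - \frac{3706503}{a{\left(24 \left(-24\right) \right)}} = - \frac{3939395}{-1138949} - \frac{3706503}{\left(24 \left(-24\right)\right)^{2}} = \left(-3939395\right) \left(- \frac{1}{1138949}\right) - \frac{3706503}{\left(-576\right)^{2}} = \frac{3939395}{1138949} - \frac{3706503}{331776} = \frac{3939395}{1138949} - \frac{1235501}{110592} = - \frac{971507056609}{125958647808}$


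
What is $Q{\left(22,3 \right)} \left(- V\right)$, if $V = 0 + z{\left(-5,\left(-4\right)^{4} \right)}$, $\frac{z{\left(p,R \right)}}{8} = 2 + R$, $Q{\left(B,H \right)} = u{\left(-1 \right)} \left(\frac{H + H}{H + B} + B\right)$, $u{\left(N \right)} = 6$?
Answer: $- \frac{6885504}{25} \approx -2.7542 \cdot 10^{5}$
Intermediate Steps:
$Q{\left(B,H \right)} = 6 B + \frac{12 H}{B + H}$ ($Q{\left(B,H \right)} = 6 \left(\frac{H + H}{H + B} + B\right) = 6 \left(\frac{2 H}{B + H} + B\right) = 6 \left(B + \frac{2 H}{B + H}\right) = 6 B + \frac{12 H}{B + H}$)
$z{\left(p,R \right)} = 16 + 8 R$ ($z{\left(p,R \right)} = 8 \left(2 + R\right) = 16 + 8 R$)
$V = 2064$ ($V = 0 + \left(16 + 8 \left(-4\right)^{4}\right) = 0 + \left(16 + 8 \cdot 256\right) = 0 + \left(16 + 2048\right) = 0 + 2064 = 2064$)
$Q{\left(22,3 \right)} \left(- V\right) = \frac{6 \left(22^{2} + 2 \cdot 3 + 22 \cdot 3\right)}{22 + 3} \left(\left(-1\right) 2064\right) = \frac{6 \left(484 + 6 + 66\right)}{25} \left(-2064\right) = 6 \cdot \frac{1}{25} \cdot 556 \left(-2064\right) = \frac{3336}{25} \left(-2064\right) = - \frac{6885504}{25}$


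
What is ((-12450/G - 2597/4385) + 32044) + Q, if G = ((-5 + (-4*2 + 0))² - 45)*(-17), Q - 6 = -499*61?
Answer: 7470263077/4621790 ≈ 1616.3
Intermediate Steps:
Q = -30433 (Q = 6 - 499*61 = 6 - 30439 = -30433)
G = -2108 (G = ((-5 + (-8 + 0))² - 45)*(-17) = ((-5 - 8)² - 45)*(-17) = ((-13)² - 45)*(-17) = (169 - 45)*(-17) = 124*(-17) = -2108)
((-12450/G - 2597/4385) + 32044) + Q = ((-12450/(-2108) - 2597/4385) + 32044) - 30433 = ((-12450*(-1/2108) - 2597*1/4385) + 32044) - 30433 = ((6225/1054 - 2597/4385) + 32044) - 30433 = (24559387/4621790 + 32044) - 30433 = 148125198147/4621790 - 30433 = 7470263077/4621790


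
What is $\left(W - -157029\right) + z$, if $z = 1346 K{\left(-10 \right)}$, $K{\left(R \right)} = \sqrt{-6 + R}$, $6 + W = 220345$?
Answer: $377368 + 5384 i \approx 3.7737 \cdot 10^{5} + 5384.0 i$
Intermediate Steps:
$W = 220339$ ($W = -6 + 220345 = 220339$)
$z = 5384 i$ ($z = 1346 \sqrt{-6 - 10} = 1346 \sqrt{-16} = 1346 \cdot 4 i = 5384 i \approx 5384.0 i$)
$\left(W - -157029\right) + z = \left(220339 - -157029\right) + 5384 i = \left(220339 + 157029\right) + 5384 i = 377368 + 5384 i$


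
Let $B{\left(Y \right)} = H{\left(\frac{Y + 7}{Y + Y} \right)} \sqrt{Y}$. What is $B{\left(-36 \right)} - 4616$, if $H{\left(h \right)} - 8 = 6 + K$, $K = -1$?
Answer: $-4616 + 78 i \approx -4616.0 + 78.0 i$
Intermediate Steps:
$H{\left(h \right)} = 13$ ($H{\left(h \right)} = 8 + \left(6 - 1\right) = 8 + 5 = 13$)
$B{\left(Y \right)} = 13 \sqrt{Y}$
$B{\left(-36 \right)} - 4616 = 13 \sqrt{-36} - 4616 = 13 \cdot 6 i - 4616 = 78 i - 4616 = -4616 + 78 i$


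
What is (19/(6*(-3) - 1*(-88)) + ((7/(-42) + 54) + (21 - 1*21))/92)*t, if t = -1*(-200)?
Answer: 82745/483 ≈ 171.31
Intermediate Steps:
t = 200
(19/(6*(-3) - 1*(-88)) + ((7/(-42) + 54) + (21 - 1*21))/92)*t = (19/(6*(-3) - 1*(-88)) + ((7/(-42) + 54) + (21 - 1*21))/92)*200 = (19/(-18 + 88) + ((7*(-1/42) + 54) + (21 - 21))*(1/92))*200 = (19/70 + ((-⅙ + 54) + 0)*(1/92))*200 = (19*(1/70) + (323/6 + 0)*(1/92))*200 = (19/70 + (323/6)*(1/92))*200 = (19/70 + 323/552)*200 = (16549/19320)*200 = 82745/483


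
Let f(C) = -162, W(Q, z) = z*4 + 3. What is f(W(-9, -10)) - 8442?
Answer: -8604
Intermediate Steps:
W(Q, z) = 3 + 4*z (W(Q, z) = 4*z + 3 = 3 + 4*z)
f(W(-9, -10)) - 8442 = -162 - 8442 = -8604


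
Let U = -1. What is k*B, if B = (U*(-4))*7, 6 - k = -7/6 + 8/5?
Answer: 2338/15 ≈ 155.87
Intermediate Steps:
k = 167/30 (k = 6 - (-7/6 + 8/5) = 6 - 1*13/30 = 6 - 13/30 = 167/30 ≈ 5.5667)
B = 28 (B = -1*(-4)*7 = 4*7 = 28)
k*B = (167/30)*28 = 2338/15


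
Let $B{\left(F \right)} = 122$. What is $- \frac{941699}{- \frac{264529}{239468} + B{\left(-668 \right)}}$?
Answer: $- \frac{225506776132}{28950567} \approx -7789.4$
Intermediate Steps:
$- \frac{941699}{- \frac{264529}{239468} + B{\left(-668 \right)}} = - \frac{941699}{- \frac{264529}{239468} + 122} = - \frac{941699}{\frac{28950567}{239468}} = \left(-941699\right) \frac{239468}{28950567} = - \frac{225506776132}{28950567}$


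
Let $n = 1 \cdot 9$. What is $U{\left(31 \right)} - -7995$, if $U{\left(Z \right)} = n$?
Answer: $8004$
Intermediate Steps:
$n = 9$
$U{\left(Z \right)} = 9$
$U{\left(31 \right)} - -7995 = 9 - -7995 = 9 + \left(8080 - 85\right) = 9 + 7995 = 8004$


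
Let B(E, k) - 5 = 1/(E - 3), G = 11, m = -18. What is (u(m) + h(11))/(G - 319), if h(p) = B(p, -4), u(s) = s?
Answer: 103/2464 ≈ 0.041802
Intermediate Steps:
B(E, k) = 5 + 1/(-3 + E) (B(E, k) = 5 + 1/(E - 3) = 5 + 1/(-3 + E))
h(p) = (-14 + 5*p)/(-3 + p)
(u(m) + h(11))/(G - 319) = (-18 + (-14 + 5*11)/(-3 + 11))/(11 - 319) = (-18 + (-14 + 55)/8)/(-308) = (-18 + (⅛)*41)*(-1/308) = (-18 + 41/8)*(-1/308) = -103/8*(-1/308) = 103/2464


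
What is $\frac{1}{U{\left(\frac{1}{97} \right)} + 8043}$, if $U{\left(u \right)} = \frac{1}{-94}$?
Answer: $\frac{94}{756041} \approx 0.00012433$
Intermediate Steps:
$U{\left(u \right)} = - \frac{1}{94}$
$\frac{1}{U{\left(\frac{1}{97} \right)} + 8043} = \frac{1}{- \frac{1}{94} + 8043} = \frac{1}{\frac{756041}{94}} = \frac{94}{756041}$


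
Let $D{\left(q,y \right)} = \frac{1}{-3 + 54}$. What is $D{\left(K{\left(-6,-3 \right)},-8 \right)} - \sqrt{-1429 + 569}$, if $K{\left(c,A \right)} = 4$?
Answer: $\frac{1}{51} - 2 i \sqrt{215} \approx 0.019608 - 29.326 i$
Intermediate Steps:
$D{\left(q,y \right)} = \frac{1}{51}$
$D{\left(K{\left(-6,-3 \right)},-8 \right)} - \sqrt{-1429 + 569} = \frac{1}{51} - \sqrt{-1429 + 569} = \frac{1}{51} - \sqrt{-860} = \frac{1}{51} - 2 i \sqrt{215}$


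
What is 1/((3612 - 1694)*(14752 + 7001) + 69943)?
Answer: 1/41792197 ≈ 2.3928e-8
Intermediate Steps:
1/((3612 - 1694)*(14752 + 7001) + 69943) = 1/(1918*21753 + 69943) = 1/(41722254 + 69943) = 1/41792197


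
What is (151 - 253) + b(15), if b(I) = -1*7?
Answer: -109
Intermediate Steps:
b(I) = -7
(151 - 253) + b(15) = (151 - 253) - 7 = -102 - 7 = -109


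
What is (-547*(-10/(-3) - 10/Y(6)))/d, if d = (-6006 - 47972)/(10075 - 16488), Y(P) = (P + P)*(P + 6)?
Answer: -824359085/3886416 ≈ -212.11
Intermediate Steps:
Y(P) = 2*P*(6 + P) (Y(P) = (2*P)*(6 + P) = 2*P*(6 + P))
d = 53978/6413 (d = -53978/(-6413) = -53978*(-1/6413) = 53978/6413 ≈ 8.4170)
(-547*(-10/(-3) - 10/Y(6)))/d = (-547*(-10/(-3) - 10*1/(12*(6 + 6))))/(53978/6413) = -547*(-10*(-⅓) - 10/(2*6*12))*(6413/53978) = -547*(10/3 - 10/144)*(6413/53978) = -547*(10/3 - 10*1/144)*(6413/53978) = -547*(10/3 - 5/72)*(6413/53978) = -547*235/72*(6413/53978) = -128545/72*6413/53978 = -824359085/3886416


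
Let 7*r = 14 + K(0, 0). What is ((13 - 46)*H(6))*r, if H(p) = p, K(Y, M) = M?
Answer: -396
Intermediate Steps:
r = 2 (r = (14 + 0)/7 = (⅐)*14 = 2)
((13 - 46)*H(6))*r = ((13 - 46)*6)*2 = -33*6*2 = -198*2 = -396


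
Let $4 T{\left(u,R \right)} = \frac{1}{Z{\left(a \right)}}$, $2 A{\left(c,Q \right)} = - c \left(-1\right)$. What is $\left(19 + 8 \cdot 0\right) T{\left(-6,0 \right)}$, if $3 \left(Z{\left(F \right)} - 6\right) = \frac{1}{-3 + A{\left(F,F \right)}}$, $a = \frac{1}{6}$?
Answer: $\frac{665}{824} \approx 0.80704$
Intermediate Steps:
$A{\left(c,Q \right)} = \frac{c}{2}$ ($A{\left(c,Q \right)} = \frac{- c \left(-1\right)}{2} = \frac{c}{2}$)
$a = \frac{1}{6} \approx 0.16667$
$Z{\left(F \right)} = 6 + \frac{1}{3 \left(-3 + \frac{F}{2}\right)}$
$T{\left(u,R \right)} = \frac{35}{824}$ ($T{\left(u,R \right)} = \frac{1}{4 \frac{2 \left(-53 + 9 \cdot \frac{1}{6}\right)}{3 \left(-6 + \frac{1}{6}\right)}} = \frac{1}{4 \frac{2 \left(-53 + \frac{3}{2}\right)}{3 \left(- \frac{35}{6}\right)}} = \frac{1}{4 \cdot \frac{2}{3} \left(- \frac{6}{35}\right) \left(- \frac{103}{2}\right)} = \frac{1}{4 \cdot \frac{206}{35}} = \frac{1}{4} \cdot \frac{35}{206} = \frac{35}{824}$)
$\left(19 + 8 \cdot 0\right) T{\left(-6,0 \right)} = \left(19 + 8 \cdot 0\right) \frac{35}{824} = \left(19 + 0\right) \frac{35}{824} = 19 \cdot \frac{35}{824} = \frac{665}{824}$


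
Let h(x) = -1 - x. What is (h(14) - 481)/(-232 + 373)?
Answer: -496/141 ≈ -3.5177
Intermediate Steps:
(h(14) - 481)/(-232 + 373) = ((-1 - 1*14) - 481)/(-232 + 373) = ((-1 - 14) - 481)/141 = (-15 - 481)*(1/141) = -496*1/141 = -496/141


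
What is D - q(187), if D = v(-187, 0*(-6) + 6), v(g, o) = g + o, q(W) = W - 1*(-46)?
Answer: -414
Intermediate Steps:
q(W) = 46 + W (q(W) = W + 46 = 46 + W)
D = -181 (D = -187 + (0*(-6) + 6) = -187 + (0 + 6) = -187 + 6 = -181)
D - q(187) = -181 - (46 + 187) = -181 - 1*233 = -181 - 233 = -414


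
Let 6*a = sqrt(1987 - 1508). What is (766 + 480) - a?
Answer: 1246 - sqrt(479)/6 ≈ 1242.4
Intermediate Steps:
a = sqrt(479)/6 (a = sqrt(1987 - 1508)/6 = sqrt(479)/6 ≈ 3.6477)
(766 + 480) - a = (766 + 480) - sqrt(479)/6 = 1246 - sqrt(479)/6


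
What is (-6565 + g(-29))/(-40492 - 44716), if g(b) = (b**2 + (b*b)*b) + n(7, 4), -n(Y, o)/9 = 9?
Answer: 15097/42604 ≈ 0.35436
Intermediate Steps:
n(Y, o) = -81 (n(Y, o) = -9*9 = -81)
g(b) = -81 + b**2 + b**3 (g(b) = (b**2 + (b*b)*b) - 81 = (b**2 + b**2*b) - 81 = (b**2 + b**3) - 81 = -81 + b**2 + b**3)
(-6565 + g(-29))/(-40492 - 44716) = (-6565 + (-81 + (-29)**2 + (-29)**3))/(-40492 - 44716) = (-6565 + (-81 + 841 - 24389))/(-85208) = (-6565 - 23629)*(-1/85208) = -30194*(-1/85208) = 15097/42604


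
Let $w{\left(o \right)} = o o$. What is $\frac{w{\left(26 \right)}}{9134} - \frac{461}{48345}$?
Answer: $\frac{14235223}{220791615} \approx 0.064474$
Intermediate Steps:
$w{\left(o \right)} = o^{2}$
$\frac{w{\left(26 \right)}}{9134} - \frac{461}{48345} = \frac{26^{2}}{9134} - \frac{461}{48345} = 676 \cdot \frac{1}{9134} - \frac{461}{48345} = \frac{338}{4567} - \frac{461}{48345} = \frac{14235223}{220791615}$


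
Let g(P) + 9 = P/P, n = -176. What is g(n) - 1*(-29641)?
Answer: 29633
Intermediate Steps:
g(P) = -8 (g(P) = -9 + P/P = -9 + 1 = -8)
g(n) - 1*(-29641) = -8 - 1*(-29641) = -8 + 29641 = 29633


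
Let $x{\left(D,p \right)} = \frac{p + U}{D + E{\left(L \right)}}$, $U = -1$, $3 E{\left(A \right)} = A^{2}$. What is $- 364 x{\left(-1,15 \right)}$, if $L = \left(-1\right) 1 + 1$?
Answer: $5096$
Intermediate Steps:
$L = 0$ ($L = -1 + 1 = 0$)
$E{\left(A \right)} = \frac{A^{2}}{3}$
$x{\left(D,p \right)} = \frac{-1 + p}{D}$ ($x{\left(D,p \right)} = \frac{p - 1}{D + \frac{0^{2}}{3}} = \frac{-1 + p}{D + \frac{1}{3} \cdot 0} = \frac{-1 + p}{D + 0} = \frac{-1 + p}{D}$)
$- 364 x{\left(-1,15 \right)} = - 364 \frac{-1 + 15}{-1} = - 364 \left(\left(-1\right) 14\right) = \left(-364\right) \left(-14\right) = 5096$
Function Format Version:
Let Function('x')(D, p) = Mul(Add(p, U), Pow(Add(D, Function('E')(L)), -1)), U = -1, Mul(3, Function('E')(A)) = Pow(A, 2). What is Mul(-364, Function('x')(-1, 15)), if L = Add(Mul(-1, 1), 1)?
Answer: 5096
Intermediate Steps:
L = 0 (L = Add(-1, 1) = 0)
Function('E')(A) = Mul(Rational(1, 3), Pow(A, 2))
Function('x')(D, p) = Mul(Pow(D, -1), Add(-1, p)) (Function('x')(D, p) = Mul(Add(p, -1), Pow(Add(D, Mul(Rational(1, 3), Pow(0, 2))), -1)) = Mul(Add(-1, p), Pow(Add(D, Mul(Rational(1, 3), 0)), -1)) = Mul(Add(-1, p), Pow(Add(D, 0), -1)) = Mul(Add(-1, p), Pow(D, -1)) = Mul(Pow(D, -1), Add(-1, p)))
Mul(-364, Function('x')(-1, 15)) = Mul(-364, Mul(Pow(-1, -1), Add(-1, 15))) = Mul(-364, Mul(-1, 14)) = Mul(-364, -14) = 5096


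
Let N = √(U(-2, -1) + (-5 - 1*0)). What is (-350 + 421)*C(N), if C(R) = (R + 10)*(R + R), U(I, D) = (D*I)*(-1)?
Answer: -994 + 1420*I*√7 ≈ -994.0 + 3757.0*I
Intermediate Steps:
U(I, D) = -D*I
N = I*√7 (N = √(-1*(-1)*(-2) + (-5 - 1*0)) = √(-2 + (-5 + 0)) = √(-2 - 5) = √(-7) = I*√7 ≈ 2.6458*I)
C(R) = 2*R*(10 + R) (C(R) = (10 + R)*(2*R) = 2*R*(10 + R))
(-350 + 421)*C(N) = (-350 + 421)*(2*(I*√7)*(10 + I*√7)) = 71*(2*I*√7*(10 + I*√7)) = 142*I*√7*(10 + I*√7)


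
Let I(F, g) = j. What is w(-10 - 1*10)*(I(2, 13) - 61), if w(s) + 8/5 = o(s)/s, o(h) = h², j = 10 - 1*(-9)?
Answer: 4536/5 ≈ 907.20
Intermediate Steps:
j = 19 (j = 10 + 9 = 19)
I(F, g) = 19
w(s) = -8/5 + s (w(s) = -8/5 + s²/s = -8/5 + s)
w(-10 - 1*10)*(I(2, 13) - 61) = (-8/5 + (-10 - 1*10))*(19 - 61) = (-8/5 + (-10 - 10))*(-42) = (-8/5 - 20)*(-42) = -108/5*(-42) = 4536/5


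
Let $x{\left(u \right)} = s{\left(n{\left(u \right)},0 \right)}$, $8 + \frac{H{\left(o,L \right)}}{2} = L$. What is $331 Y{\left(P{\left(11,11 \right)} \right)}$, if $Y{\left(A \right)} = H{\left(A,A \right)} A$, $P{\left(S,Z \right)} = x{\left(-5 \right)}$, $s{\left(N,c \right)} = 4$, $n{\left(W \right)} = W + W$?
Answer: $-10592$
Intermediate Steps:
$H{\left(o,L \right)} = -16 + 2 L$
$n{\left(W \right)} = 2 W$
$x{\left(u \right)} = 4$
$P{\left(S,Z \right)} = 4$
$Y{\left(A \right)} = A \left(-16 + 2 A\right)$ ($Y{\left(A \right)} = \left(-16 + 2 A\right) A = A \left(-16 + 2 A\right)$)
$331 Y{\left(P{\left(11,11 \right)} \right)} = 331 \cdot 2 \cdot 4 \left(-8 + 4\right) = 331 \cdot 2 \cdot 4 \left(-4\right) = 331 \left(-32\right) = -10592$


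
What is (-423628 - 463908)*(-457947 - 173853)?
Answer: 560745244800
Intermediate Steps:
(-423628 - 463908)*(-457947 - 173853) = -887536*(-631800) = 560745244800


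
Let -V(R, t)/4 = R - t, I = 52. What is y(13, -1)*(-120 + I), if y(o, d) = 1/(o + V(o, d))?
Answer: 68/43 ≈ 1.5814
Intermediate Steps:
V(R, t) = -4*R + 4*t (V(R, t) = -4*(R - t) = -4*R + 4*t)
y(o, d) = 1/(-3*o + 4*d) (y(o, d) = 1/(o + (-4*o + 4*d)) = 1/(-3*o + 4*d))
y(13, -1)*(-120 + I) = (-120 + 52)/(-3*13 + 4*(-1)) = -68/(-39 - 4) = -68/(-43) = -1/43*(-68) = 68/43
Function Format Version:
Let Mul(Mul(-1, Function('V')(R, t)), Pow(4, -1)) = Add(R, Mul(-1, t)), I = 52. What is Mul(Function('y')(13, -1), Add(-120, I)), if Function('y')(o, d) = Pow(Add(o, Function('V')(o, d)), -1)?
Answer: Rational(68, 43) ≈ 1.5814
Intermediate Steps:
Function('V')(R, t) = Add(Mul(-4, R), Mul(4, t)) (Function('V')(R, t) = Mul(-4, Add(R, Mul(-1, t))) = Add(Mul(-4, R), Mul(4, t)))
Function('y')(o, d) = Pow(Add(Mul(-3, o), Mul(4, d)), -1) (Function('y')(o, d) = Pow(Add(o, Add(Mul(-4, o), Mul(4, d))), -1) = Pow(Add(Mul(-3, o), Mul(4, d)), -1))
Mul(Function('y')(13, -1), Add(-120, I)) = Mul(Pow(Add(Mul(-3, 13), Mul(4, -1)), -1), Add(-120, 52)) = Mul(Pow(Add(-39, -4), -1), -68) = Mul(Pow(-43, -1), -68) = Mul(Rational(-1, 43), -68) = Rational(68, 43)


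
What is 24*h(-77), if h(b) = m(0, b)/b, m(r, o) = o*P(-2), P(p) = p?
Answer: -48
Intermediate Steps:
m(r, o) = -2*o (m(r, o) = o*(-2) = -2*o)
h(b) = -2 (h(b) = (-2*b)/b = -2)
24*h(-77) = 24*(-2) = -48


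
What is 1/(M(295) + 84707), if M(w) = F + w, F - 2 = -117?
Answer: 1/84887 ≈ 1.1780e-5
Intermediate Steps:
F = -115 (F = 2 - 117 = -115)
M(w) = -115 + w
1/(M(295) + 84707) = 1/((-115 + 295) + 84707) = 1/(180 + 84707) = 1/84887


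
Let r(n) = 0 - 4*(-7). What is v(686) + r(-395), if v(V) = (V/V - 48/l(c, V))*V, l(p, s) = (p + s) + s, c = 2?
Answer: 158018/229 ≈ 690.04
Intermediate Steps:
l(p, s) = p + 2*s
r(n) = 28 (r(n) = 0 + 28 = 28)
v(V) = V*(1 - 48/(2 + 2*V)) (v(V) = (V/V - 48/(2 + 2*V))*V = (1 - 48/(2 + 2*V))*V = V*(1 - 48/(2 + 2*V)))
v(686) + r(-395) = 686*(-23 + 686)/(1 + 686) + 28 = 686*663/687 + 28 = 686*(1/687)*663 + 28 = 151606/229 + 28 = 158018/229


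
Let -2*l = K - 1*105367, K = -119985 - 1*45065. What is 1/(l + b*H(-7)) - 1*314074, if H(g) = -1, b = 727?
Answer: -84474285260/268963 ≈ -3.1407e+5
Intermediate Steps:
K = -165050 (K = -119985 - 45065 = -165050)
l = 270417/2 (l = -(-165050 - 1*105367)/2 = -(-165050 - 105367)/2 = -1/2*(-270417) = 270417/2 ≈ 1.3521e+5)
1/(l + b*H(-7)) - 1*314074 = 1/(270417/2 + 727*(-1)) - 1*314074 = 1/(270417/2 - 727) - 314074 = 1/(268963/2) - 314074 = 2/268963 - 314074 = -84474285260/268963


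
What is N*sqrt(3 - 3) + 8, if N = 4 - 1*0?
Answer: 8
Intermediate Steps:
N = 4 (N = 4 + 0 = 4)
N*sqrt(3 - 3) + 8 = 4*sqrt(3 - 3) + 8 = 4*sqrt(0) + 8 = 4*0 + 8 = 0 + 8 = 8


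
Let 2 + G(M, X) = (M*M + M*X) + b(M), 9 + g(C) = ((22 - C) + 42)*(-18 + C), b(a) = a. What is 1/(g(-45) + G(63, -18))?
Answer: -1/3980 ≈ -0.00025126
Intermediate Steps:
g(C) = -9 + (-18 + C)*(64 - C) (g(C) = -9 + ((22 - C) + 42)*(-18 + C) = -9 + (64 - C)*(-18 + C) = -9 + (-18 + C)*(64 - C))
G(M, X) = -2 + M + M**2 + M*X (G(M, X) = -2 + ((M*M + M*X) + M) = -2 + ((M**2 + M*X) + M) = -2 + (M + M**2 + M*X) = -2 + M + M**2 + M*X)
1/(g(-45) + G(63, -18)) = 1/((-1161 - 1*(-45)**2 + 82*(-45)) + (-2 + 63 + 63**2 + 63*(-18))) = 1/((-1161 - 1*2025 - 3690) + (-2 + 63 + 3969 - 1134)) = 1/((-1161 - 2025 - 3690) + 2896) = 1/(-6876 + 2896) = 1/(-3980) = -1/3980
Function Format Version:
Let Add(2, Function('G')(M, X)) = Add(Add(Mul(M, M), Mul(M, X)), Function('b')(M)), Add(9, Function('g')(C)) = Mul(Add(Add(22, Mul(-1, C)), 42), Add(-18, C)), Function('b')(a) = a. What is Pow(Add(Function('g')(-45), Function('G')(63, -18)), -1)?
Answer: Rational(-1, 3980) ≈ -0.00025126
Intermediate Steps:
Function('g')(C) = Add(-9, Mul(Add(-18, C), Add(64, Mul(-1, C)))) (Function('g')(C) = Add(-9, Mul(Add(Add(22, Mul(-1, C)), 42), Add(-18, C))) = Add(-9, Mul(Add(64, Mul(-1, C)), Add(-18, C))) = Add(-9, Mul(Add(-18, C), Add(64, Mul(-1, C)))))
Function('G')(M, X) = Add(-2, M, Pow(M, 2), Mul(M, X)) (Function('G')(M, X) = Add(-2, Add(Add(Mul(M, M), Mul(M, X)), M)) = Add(-2, Add(Add(Pow(M, 2), Mul(M, X)), M)) = Add(-2, Add(M, Pow(M, 2), Mul(M, X))) = Add(-2, M, Pow(M, 2), Mul(M, X)))
Pow(Add(Function('g')(-45), Function('G')(63, -18)), -1) = Pow(Add(Add(-1161, Mul(-1, Pow(-45, 2)), Mul(82, -45)), Add(-2, 63, Pow(63, 2), Mul(63, -18))), -1) = Pow(Add(Add(-1161, Mul(-1, 2025), -3690), Add(-2, 63, 3969, -1134)), -1) = Pow(Add(Add(-1161, -2025, -3690), 2896), -1) = Pow(Add(-6876, 2896), -1) = Pow(-3980, -1) = Rational(-1, 3980)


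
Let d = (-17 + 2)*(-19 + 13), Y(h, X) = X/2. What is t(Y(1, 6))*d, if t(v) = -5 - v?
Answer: -720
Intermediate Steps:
Y(h, X) = X/2 (Y(h, X) = X*(½) = X/2)
d = 90 (d = -15*(-6) = 90)
t(Y(1, 6))*d = (-5 - 6/2)*90 = (-5 - 1*3)*90 = (-5 - 3)*90 = -8*90 = -720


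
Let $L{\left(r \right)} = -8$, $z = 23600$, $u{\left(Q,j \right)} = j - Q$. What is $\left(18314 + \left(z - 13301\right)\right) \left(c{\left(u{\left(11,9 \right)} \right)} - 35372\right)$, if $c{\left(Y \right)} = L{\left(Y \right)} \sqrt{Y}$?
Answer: $-1012099036 - 228904 i \sqrt{2} \approx -1.0121 \cdot 10^{9} - 3.2372 \cdot 10^{5} i$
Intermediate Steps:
$c{\left(Y \right)} = - 8 \sqrt{Y}$
$\left(18314 + \left(z - 13301\right)\right) \left(c{\left(u{\left(11,9 \right)} \right)} - 35372\right) = \left(18314 + \left(23600 - 13301\right)\right) \left(- 8 \sqrt{9 - 11} - 35372\right) = \left(18314 + 10299\right) \left(- 8 \sqrt{-2} - 35372\right) = 28613 \left(- 8 i \sqrt{2} - 35372\right) = 28613 \left(-35372 - 8 i \sqrt{2}\right) = -1012099036 - 228904 i \sqrt{2}$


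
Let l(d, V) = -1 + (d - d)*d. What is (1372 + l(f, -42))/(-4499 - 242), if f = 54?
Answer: -1371/4741 ≈ -0.28918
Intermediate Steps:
l(d, V) = -1 (l(d, V) = -1 + 0*d = -1 + 0 = -1)
(1372 + l(f, -42))/(-4499 - 242) = (1372 - 1)/(-4499 - 242) = 1371/(-4741) = 1371*(-1/4741) = -1371/4741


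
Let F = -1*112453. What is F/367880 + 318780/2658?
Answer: 19495647721/162970840 ≈ 119.63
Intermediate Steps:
F = -112453
F/367880 + 318780/2658 = -112453/367880 + 318780/2658 = -112453*1/367880 + 318780*(1/2658) = -112453/367880 + 53130/443 = 19495647721/162970840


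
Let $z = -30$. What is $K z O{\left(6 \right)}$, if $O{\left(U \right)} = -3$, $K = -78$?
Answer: $-7020$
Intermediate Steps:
$K z O{\left(6 \right)} = \left(-78\right) \left(-30\right) \left(-3\right) = 2340 \left(-3\right) = -7020$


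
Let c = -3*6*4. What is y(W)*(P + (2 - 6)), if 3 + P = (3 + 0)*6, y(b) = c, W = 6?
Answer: -792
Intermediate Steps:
c = -72 (c = -18*4 = -72)
y(b) = -72
P = 15 (P = -3 + (3 + 0)*6 = -3 + 3*6 = -3 + 18 = 15)
y(W)*(P + (2 - 6)) = -72*(15 + (2 - 6)) = -72*(15 - 4) = -72*11 = -792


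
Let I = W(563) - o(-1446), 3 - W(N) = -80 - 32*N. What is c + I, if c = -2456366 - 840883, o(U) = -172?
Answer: -3278978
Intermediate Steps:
W(N) = 83 + 32*N (W(N) = 3 - (-80 - 32*N) = 3 + (80 + 32*N) = 83 + 32*N)
c = -3297249
I = 18271 (I = (83 + 32*563) - 1*(-172) = (83 + 18016) + 172 = 18099 + 172 = 18271)
c + I = -3297249 + 18271 = -3278978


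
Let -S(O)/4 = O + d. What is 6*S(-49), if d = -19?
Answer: 1632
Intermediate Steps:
S(O) = 76 - 4*O (S(O) = -4*(O - 19) = -4*(-19 + O) = 76 - 4*O)
6*S(-49) = 6*(76 - 4*(-49)) = 6*(76 + 196) = 6*272 = 1632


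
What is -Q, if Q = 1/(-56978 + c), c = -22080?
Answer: 1/79058 ≈ 1.2649e-5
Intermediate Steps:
Q = -1/79058 (Q = 1/(-56978 - 22080) = 1/(-79058) = -1/79058 ≈ -1.2649e-5)
-Q = -1*(-1/79058) = 1/79058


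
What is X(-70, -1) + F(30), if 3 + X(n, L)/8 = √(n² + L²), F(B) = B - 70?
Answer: -64 + 104*√29 ≈ 496.06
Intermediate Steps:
F(B) = -70 + B
X(n, L) = -24 + 8*√(L² + n²) (X(n, L) = -24 + 8*√(n² + L²) = -24 + 8*√(L² + n²))
X(-70, -1) + F(30) = (-24 + 8*√((-1)² + (-70)²)) + (-70 + 30) = (-24 + 8*√(1 + 4900)) - 40 = (-24 + 8*√4901) - 40 = (-24 + 8*(13*√29)) - 40 = (-24 + 104*√29) - 40 = -64 + 104*√29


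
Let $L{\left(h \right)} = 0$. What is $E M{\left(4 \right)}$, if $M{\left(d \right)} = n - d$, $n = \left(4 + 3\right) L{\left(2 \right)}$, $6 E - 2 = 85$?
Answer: $-58$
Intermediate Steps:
$E = \frac{29}{2}$ ($E = \frac{1}{3} + \frac{1}{6} \cdot 85 = \frac{1}{3} + \frac{85}{6} = \frac{29}{2} \approx 14.5$)
$n = 0$ ($n = \left(4 + 3\right) 0 = 7 \cdot 0 = 0$)
$M{\left(d \right)} = - d$ ($M{\left(d \right)} = 0 - d = - d$)
$E M{\left(4 \right)} = \frac{29 \left(\left(-1\right) 4\right)}{2} = \frac{29}{2} \left(-4\right) = -58$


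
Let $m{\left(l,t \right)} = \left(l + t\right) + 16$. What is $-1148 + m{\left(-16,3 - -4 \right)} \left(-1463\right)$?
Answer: $-11389$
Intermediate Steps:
$m{\left(l,t \right)} = 16 + l + t$
$-1148 + m{\left(-16,3 - -4 \right)} \left(-1463\right) = -1148 + \left(16 - 16 + \left(3 - -4\right)\right) \left(-1463\right) = -1148 + \left(16 - 16 + \left(3 + 4\right)\right) \left(-1463\right) = -1148 + \left(16 - 16 + 7\right) \left(-1463\right) = -1148 + 7 \left(-1463\right) = -1148 - 10241 = -11389$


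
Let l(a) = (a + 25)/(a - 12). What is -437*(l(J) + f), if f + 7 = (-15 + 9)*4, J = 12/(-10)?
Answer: 946105/66 ≈ 14335.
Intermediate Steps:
J = -6/5 (J = 12*(-⅒) = -6/5 ≈ -1.2000)
l(a) = (25 + a)/(-12 + a)
f = -31 (f = -7 + (-15 + 9)*4 = -7 - 6*4 = -7 - 24 = -31)
-437*(l(J) + f) = -437*((25 - 6/5)/(-12 - 6/5) - 31) = -437*((119/5)/(-66/5) - 31) = -437*(-5/66*119/5 - 31) = -437*(-119/66 - 31) = -437*(-2165/66) = 946105/66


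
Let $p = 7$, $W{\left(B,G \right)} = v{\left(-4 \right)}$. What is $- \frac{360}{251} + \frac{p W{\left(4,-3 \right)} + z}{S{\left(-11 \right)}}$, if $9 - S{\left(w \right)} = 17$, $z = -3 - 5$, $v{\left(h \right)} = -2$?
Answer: $\frac{1321}{1004} \approx 1.3157$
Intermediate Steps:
$z = -8$
$W{\left(B,G \right)} = -2$
$S{\left(w \right)} = -8$ ($S{\left(w \right)} = 9 - 17 = -8$)
$- \frac{360}{251} + \frac{p W{\left(4,-3 \right)} + z}{S{\left(-11 \right)}} = - \frac{360}{251} + \frac{7 \left(-2\right) - 8}{-8} = \left(-360\right) \frac{1}{251} + \left(-14 - 8\right) \left(- \frac{1}{8}\right) = - \frac{360}{251} - - \frac{11}{4} = - \frac{360}{251} + \frac{11}{4} = \frac{1321}{1004}$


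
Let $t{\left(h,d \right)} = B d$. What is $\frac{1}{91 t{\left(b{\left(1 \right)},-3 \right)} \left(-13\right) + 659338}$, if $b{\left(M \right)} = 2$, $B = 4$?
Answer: $\frac{1}{673534} \approx 1.4847 \cdot 10^{-6}$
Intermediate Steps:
$t{\left(h,d \right)} = 4 d$
$\frac{1}{91 t{\left(b{\left(1 \right)},-3 \right)} \left(-13\right) + 659338} = \frac{1}{91 \cdot 4 \left(-3\right) \left(-13\right) + 659338} = \frac{1}{91 \left(-12\right) \left(-13\right) + 659338} = \frac{1}{\left(-1092\right) \left(-13\right) + 659338} = \frac{1}{14196 + 659338} = \frac{1}{673534}$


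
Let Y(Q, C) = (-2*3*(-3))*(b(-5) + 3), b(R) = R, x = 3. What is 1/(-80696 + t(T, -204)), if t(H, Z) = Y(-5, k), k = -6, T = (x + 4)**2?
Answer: -1/80732 ≈ -1.2387e-5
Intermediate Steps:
T = 49 (T = (3 + 4)**2 = 7**2 = 49)
Y(Q, C) = -36 (Y(Q, C) = (-2*3*(-3))*(-5 + 3) = -6*(-3)*(-2) = 18*(-2) = -36)
t(H, Z) = -36
1/(-80696 + t(T, -204)) = 1/(-80696 - 36) = 1/(-80732) = -1/80732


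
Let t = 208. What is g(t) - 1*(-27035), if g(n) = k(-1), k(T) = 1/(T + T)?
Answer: 54069/2 ≈ 27035.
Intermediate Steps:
k(T) = 1/(2*T)
g(n) = -1/2 (g(n) = (1/2)/(-1) = (1/2)*(-1) = -1/2)
g(t) - 1*(-27035) = -1/2 - 1*(-27035) = -1/2 + 27035 = 54069/2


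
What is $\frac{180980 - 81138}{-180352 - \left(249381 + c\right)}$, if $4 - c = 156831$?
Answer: $- \frac{49921}{136453} \approx -0.36585$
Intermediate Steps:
$c = -156827$ ($c = 4 - 156831 = -156827$)
$\frac{180980 - 81138}{-180352 - \left(249381 + c\right)} = \frac{180980 - 81138}{-180352 - 92554} = \frac{99842}{-180352 + \left(-249381 + 156827\right)} = \frac{99842}{-180352 - 92554} = \frac{99842}{-272906} = 99842 \left(- \frac{1}{272906}\right) = - \frac{49921}{136453}$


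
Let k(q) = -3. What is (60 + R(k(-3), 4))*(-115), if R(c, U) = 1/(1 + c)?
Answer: -13685/2 ≈ -6842.5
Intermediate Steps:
(60 + R(k(-3), 4))*(-115) = (60 + 1/(1 - 3))*(-115) = (60 + 1/(-2))*(-115) = (60 - ½)*(-115) = (119/2)*(-115) = -13685/2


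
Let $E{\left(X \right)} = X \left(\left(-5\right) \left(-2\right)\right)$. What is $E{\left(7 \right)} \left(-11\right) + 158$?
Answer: $-612$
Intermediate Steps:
$E{\left(X \right)} = 10 X$ ($E{\left(X \right)} = X 10 = 10 X$)
$E{\left(7 \right)} \left(-11\right) + 158 = 10 \cdot 7 \left(-11\right) + 158 = 70 \left(-11\right) + 158 = -770 + 158 = -612$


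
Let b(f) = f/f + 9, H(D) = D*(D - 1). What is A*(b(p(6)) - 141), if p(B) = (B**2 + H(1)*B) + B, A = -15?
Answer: 1965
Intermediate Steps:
H(D) = D*(-1 + D)
p(B) = B + B**2 (p(B) = (B**2 + (1*(-1 + 1))*B) + B = (B**2 + (1*0)*B) + B = (B**2 + 0*B) + B = (B**2 + 0) + B = B**2 + B = B + B**2)
b(f) = 10 (b(f) = 1 + 9 = 10)
A*(b(p(6)) - 141) = -15*(10 - 141) = -15*(-131) = 1965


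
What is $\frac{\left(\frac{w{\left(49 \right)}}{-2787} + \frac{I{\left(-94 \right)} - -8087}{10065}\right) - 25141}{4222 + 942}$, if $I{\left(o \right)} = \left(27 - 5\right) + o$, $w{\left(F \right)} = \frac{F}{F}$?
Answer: $- \frac{15671372447}{3219025876} \approx -4.8684$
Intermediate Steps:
$w{\left(F \right)} = 1$
$I{\left(o \right)} = 22 + o$
$\frac{\left(\frac{w{\left(49 \right)}}{-2787} + \frac{I{\left(-94 \right)} - -8087}{10065}\right) - 25141}{4222 + 942} = \frac{\left(1 \frac{1}{-2787} + \frac{\left(22 - 94\right) - -8087}{10065}\right) - 25141}{4222 + 942} = \frac{\left(1 \left(- \frac{1}{2787}\right) + \left(-72 + 8087\right) \frac{1}{10065}\right) - 25141}{5164} = \left(\left(- \frac{1}{2787} + 8015 \cdot \frac{1}{10065}\right) - 25141\right) \frac{1}{5164} = \left(\left(- \frac{1}{2787} + \frac{1603}{2013}\right) - 25141\right) \frac{1}{5164} = \left(\frac{496172}{623359} - 25141\right) \frac{1}{5164} = \left(- \frac{15671372447}{623359}\right) \frac{1}{5164} = - \frac{15671372447}{3219025876}$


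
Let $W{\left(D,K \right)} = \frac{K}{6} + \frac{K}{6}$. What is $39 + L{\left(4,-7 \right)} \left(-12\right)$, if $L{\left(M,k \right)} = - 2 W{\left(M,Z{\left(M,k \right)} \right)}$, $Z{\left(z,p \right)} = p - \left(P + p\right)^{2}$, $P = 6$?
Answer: $-25$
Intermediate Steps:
$Z{\left(z,p \right)} = p - \left(6 + p\right)^{2}$
$W{\left(D,K \right)} = \frac{K}{3}$ ($W{\left(D,K \right)} = K \frac{1}{6} + K \frac{1}{6} = \frac{K}{6} + \frac{K}{6} = \frac{K}{3}$)
$L{\left(M,k \right)} = - \frac{2 k}{3} + \frac{2 \left(6 + k\right)^{2}}{3}$ ($L{\left(M,k \right)} = - 2 \frac{k - \left(6 + k\right)^{2}}{3} = - 2 \left(- \frac{\left(6 + k\right)^{2}}{3} + \frac{k}{3}\right) = - \frac{2 k}{3} + \frac{2 \left(6 + k\right)^{2}}{3}$)
$39 + L{\left(4,-7 \right)} \left(-12\right) = 39 + \left(\left(- \frac{2}{3}\right) \left(-7\right) + \frac{2 \left(6 - 7\right)^{2}}{3}\right) \left(-12\right) = 39 + \left(\frac{14}{3} + \frac{2 \left(-1\right)^{2}}{3}\right) \left(-12\right) = 39 + \left(\frac{14}{3} + \frac{2}{3} \cdot 1\right) \left(-12\right) = 39 + \left(\frac{14}{3} + \frac{2}{3}\right) \left(-12\right) = 39 + \frac{16}{3} \left(-12\right) = 39 - 64 = -25$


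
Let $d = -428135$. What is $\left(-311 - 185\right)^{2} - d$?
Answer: $674151$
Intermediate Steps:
$\left(-311 - 185\right)^{2} - d = \left(-311 - 185\right)^{2} - -428135 = \left(-496\right)^{2} + 428135 = 246016 + 428135 = 674151$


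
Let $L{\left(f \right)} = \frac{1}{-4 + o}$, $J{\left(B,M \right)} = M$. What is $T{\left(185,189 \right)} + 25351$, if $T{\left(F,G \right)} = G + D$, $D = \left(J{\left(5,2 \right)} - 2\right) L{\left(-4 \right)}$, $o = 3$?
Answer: $25540$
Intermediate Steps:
$L{\left(f \right)} = -1$ ($L{\left(f \right)} = \frac{1}{-4 + 3} = \frac{1}{-1} = -1$)
$D = 0$ ($D = \left(2 - 2\right) \left(-1\right) = 0 \left(-1\right) = 0$)
$T{\left(F,G \right)} = G$ ($T{\left(F,G \right)} = G + 0 = G$)
$T{\left(185,189 \right)} + 25351 = 189 + 25351 = 25540$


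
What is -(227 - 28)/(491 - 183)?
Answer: -199/308 ≈ -0.64610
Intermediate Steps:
-(227 - 28)/(491 - 183) = -199/308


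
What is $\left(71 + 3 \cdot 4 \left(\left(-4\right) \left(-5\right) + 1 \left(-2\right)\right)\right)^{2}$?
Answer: $82369$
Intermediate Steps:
$\left(71 + 3 \cdot 4 \left(\left(-4\right) \left(-5\right) + 1 \left(-2\right)\right)\right)^{2} = \left(71 + 12 \left(20 - 2\right)\right)^{2} = \left(71 + 12 \cdot 18\right)^{2} = \left(71 + 216\right)^{2} = 287^{2} = 82369$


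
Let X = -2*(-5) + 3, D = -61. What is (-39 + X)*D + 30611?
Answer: 32197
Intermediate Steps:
X = 13 (X = 10 + 3 = 13)
(-39 + X)*D + 30611 = (-39 + 13)*(-61) + 30611 = -26*(-61) + 30611 = 1586 + 30611 = 32197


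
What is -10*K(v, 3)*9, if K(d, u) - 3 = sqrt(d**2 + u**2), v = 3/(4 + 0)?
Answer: -270 - 135*sqrt(17)/2 ≈ -548.31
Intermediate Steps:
v = 3/4 ≈ 0.75000
K(d, u) = 3 + sqrt(d**2 + u**2)
-10*K(v, 3)*9 = -10*(3 + sqrt((3/4)**2 + 3**2))*9 = -10*(3 + sqrt(9/16 + 9))*9 = -10*(3 + sqrt(153/16))*9 = -10*(3 + 3*sqrt(17)/4)*9 = (-30 - 15*sqrt(17)/2)*9 = -270 - 135*sqrt(17)/2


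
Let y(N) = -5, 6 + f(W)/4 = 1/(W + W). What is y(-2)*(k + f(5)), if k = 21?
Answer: 13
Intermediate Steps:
f(W) = -24 + 2/W (f(W) = -24 + 4/(W + W) = -24 + 4/((2*W)) = -24 + 4*(1/(2*W)) = -24 + 2/W)
y(-2)*(k + f(5)) = -5*(21 + (-24 + 2/5)) = -5*(21 + (-24 + 2*(⅕))) = -5*(21 + (-24 + ⅖)) = -5*(21 - 118/5) = -5*(-13/5) = 13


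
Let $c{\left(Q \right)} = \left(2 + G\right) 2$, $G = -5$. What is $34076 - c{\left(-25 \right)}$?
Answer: $34082$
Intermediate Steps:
$c{\left(Q \right)} = -6$ ($c{\left(Q \right)} = \left(2 - 5\right) 2 = \left(-3\right) 2 = -6$)
$34076 - c{\left(-25 \right)} = 34076 - -6 = 34076 + 6 = 34082$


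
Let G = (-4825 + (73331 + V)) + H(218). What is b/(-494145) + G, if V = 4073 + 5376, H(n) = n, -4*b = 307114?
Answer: 77257747727/988290 ≈ 78173.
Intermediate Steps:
b = -153557/2 (b = -¼*307114 = -153557/2 ≈ -76779.)
V = 9449
G = 78173 (G = (-4825 + (73331 + 9449)) + 218 = (-4825 + 82780) + 218 = 77955 + 218 = 78173)
b/(-494145) + G = -153557/2/(-494145) + 78173 = -153557/2*(-1/494145) + 78173 = 153557/988290 + 78173 = 77257747727/988290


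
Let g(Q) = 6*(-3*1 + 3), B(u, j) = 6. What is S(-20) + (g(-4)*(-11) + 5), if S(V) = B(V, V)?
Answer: 11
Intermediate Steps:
S(V) = 6
g(Q) = 0 (g(Q) = 6*(-3 + 3) = 6*0 = 0)
S(-20) + (g(-4)*(-11) + 5) = 6 + (0*(-11) + 5) = 6 + (0 + 5) = 6 + 5 = 11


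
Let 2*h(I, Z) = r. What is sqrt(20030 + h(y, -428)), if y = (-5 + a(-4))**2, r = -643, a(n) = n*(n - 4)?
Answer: sqrt(78834)/2 ≈ 140.39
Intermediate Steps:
a(n) = n*(-4 + n)
y = 729 (y = (-5 - 4*(-4 - 4))**2 = (-5 - 4*(-8))**2 = (-5 + 32)**2 = 27**2 = 729)
h(I, Z) = -643/2 (h(I, Z) = (1/2)*(-643) = -643/2)
sqrt(20030 + h(y, -428)) = sqrt(20030 - 643/2) = sqrt(39417/2) = sqrt(78834)/2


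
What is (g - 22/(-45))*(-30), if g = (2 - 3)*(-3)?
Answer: -314/3 ≈ -104.67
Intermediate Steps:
g = 3 (g = -1*(-3) = 3)
(g - 22/(-45))*(-30) = (3 - 22/(-45))*(-30) = (3 - 22*(-1/45))*(-30) = (3 + 22/45)*(-30) = (157/45)*(-30) = -314/3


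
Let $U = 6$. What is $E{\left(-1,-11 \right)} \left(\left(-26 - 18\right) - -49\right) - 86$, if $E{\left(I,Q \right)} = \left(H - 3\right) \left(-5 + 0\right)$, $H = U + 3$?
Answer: $-236$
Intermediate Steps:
$H = 9$ ($H = 6 + 3 = 9$)
$E{\left(I,Q \right)} = -30$ ($E{\left(I,Q \right)} = \left(9 - 3\right) \left(-5 + 0\right) = 6 \left(-5\right) = -30$)
$E{\left(-1,-11 \right)} \left(\left(-26 - 18\right) - -49\right) - 86 = - 30 \left(\left(-26 - 18\right) - -49\right) - 86 = - 30 \left(\left(-26 - 18\right) + 49\right) - 86 = - 30 \left(-44 + 49\right) - 86 = \left(-30\right) 5 - 86 = -150 - 86 = -236$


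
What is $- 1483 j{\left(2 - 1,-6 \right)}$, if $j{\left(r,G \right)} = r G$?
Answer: $8898$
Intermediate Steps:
$j{\left(r,G \right)} = G r$
$- 1483 j{\left(2 - 1,-6 \right)} = - 1483 \left(- 6 \left(2 - 1\right)\right) = - 1483 \left(\left(-6\right) 1\right) = \left(-1483\right) \left(-6\right) = 8898$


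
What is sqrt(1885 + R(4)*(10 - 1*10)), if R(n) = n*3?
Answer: sqrt(1885) ≈ 43.417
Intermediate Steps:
R(n) = 3*n
sqrt(1885 + R(4)*(10 - 1*10)) = sqrt(1885 + (3*4)*(10 - 1*10)) = sqrt(1885 + 12*(10 - 10)) = sqrt(1885 + 12*0) = sqrt(1885 + 0) = sqrt(1885)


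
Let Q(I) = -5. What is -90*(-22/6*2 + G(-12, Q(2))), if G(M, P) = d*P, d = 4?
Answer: 2460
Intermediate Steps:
G(M, P) = 4*P
-90*(-22/6*2 + G(-12, Q(2))) = -90*(-22/6*2 + 4*(-5)) = -90*(-22*⅙*2 - 20) = -90*(-11/3*2 - 20) = -90*(-22/3 - 20) = -90*(-82/3) = 2460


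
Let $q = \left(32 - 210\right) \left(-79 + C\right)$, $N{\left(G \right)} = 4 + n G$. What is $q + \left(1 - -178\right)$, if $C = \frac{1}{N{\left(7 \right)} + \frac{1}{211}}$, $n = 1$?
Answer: $\frac{16515022}{1161} \approx 14225.0$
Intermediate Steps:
$N{\left(G \right)} = 4 + G$ ($N{\left(G \right)} = 4 + 1 G = 4 + G$)
$C = \frac{211}{2322}$ ($C = \frac{1}{\left(4 + 7\right) + \frac{1}{211}} = \frac{1}{11 + \frac{1}{211}} = \frac{1}{\frac{2322}{211}} = \frac{211}{2322} \approx 0.09087$)
$q = \frac{16307203}{1161}$ ($q = \left(32 - 210\right) \left(-79 + \frac{211}{2322}\right) = \left(-178\right) \left(- \frac{183227}{2322}\right) = \frac{16307203}{1161} \approx 14046.0$)
$q + \left(1 - -178\right) = \frac{16307203}{1161} + \left(1 - -178\right) = \frac{16307203}{1161} + \left(1 + 178\right) = \frac{16307203}{1161} + 179 = \frac{16515022}{1161}$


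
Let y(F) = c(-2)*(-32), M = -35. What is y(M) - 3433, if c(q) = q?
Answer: -3369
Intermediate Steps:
y(F) = 64 (y(F) = -2*(-32) = 64)
y(M) - 3433 = 64 - 3433 = -3369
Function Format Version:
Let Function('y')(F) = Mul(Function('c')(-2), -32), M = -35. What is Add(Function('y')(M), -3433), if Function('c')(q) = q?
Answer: -3369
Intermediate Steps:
Function('y')(F) = 64 (Function('y')(F) = Mul(-2, -32) = 64)
Add(Function('y')(M), -3433) = Add(64, -3433) = -3369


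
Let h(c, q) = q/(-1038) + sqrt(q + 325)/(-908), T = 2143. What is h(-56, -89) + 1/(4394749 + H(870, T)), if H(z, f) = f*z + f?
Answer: 139314229/1624807869 - sqrt(59)/454 ≈ 0.068823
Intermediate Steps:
H(z, f) = f + f*z
h(c, q) = -sqrt(325 + q)/908 - q/1038 (h(c, q) = q*(-1/1038) + sqrt(325 + q)*(-1/908) = -q/1038 - sqrt(325 + q)/908 = -sqrt(325 + q)/908 - q/1038)
h(-56, -89) + 1/(4394749 + H(870, T)) = (-sqrt(325 - 89)/908 - 1/1038*(-89)) + 1/(4394749 + 2143*(1 + 870)) = (-sqrt(59)/454 + 89/1038) + 1/(4394749 + 2143*871) = (-sqrt(59)/454 + 89/1038) + 1/(4394749 + 1866553) = (-sqrt(59)/454 + 89/1038) + 1/6261302 = (89/1038 - sqrt(59)/454) + 1/6261302 = 139314229/1624807869 - sqrt(59)/454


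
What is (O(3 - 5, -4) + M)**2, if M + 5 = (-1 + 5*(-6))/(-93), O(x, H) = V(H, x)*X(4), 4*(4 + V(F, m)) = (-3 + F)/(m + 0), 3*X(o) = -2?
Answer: 961/144 ≈ 6.6736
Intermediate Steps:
X(o) = -2/3 (X(o) = (1/3)*(-2) = -2/3)
V(F, m) = -4 + (-3 + F)/(4*m) (V(F, m) = -4 + ((-3 + F)/(m + 0))/4 = -4 + ((-3 + F)/m)/4 = -4 + (-3 + F)/(4*m))
O(x, H) = -(-3 + H - 16*x)/(6*x) (O(x, H) = ((-3 + H - 16*x)/(4*x))*(-2/3) = -(-3 + H - 16*x)/(6*x))
M = -14/3 (M = -5 + (-1 + 5*(-6))/(-93) = -5 + (-1 - 30)*(-1/93) = -5 - 31*(-1/93) = -5 + 1/3 = -14/3 ≈ -4.6667)
(O(3 - 5, -4) + M)**2 = ((3 - 1*(-4) + 16*(3 - 5))/(6*(3 - 5)) - 14/3)**2 = ((1/6)*(3 + 4 + 16*(-2))/(-2) - 14/3)**2 = ((1/6)*(-1/2)*(3 + 4 - 32) - 14/3)**2 = ((1/6)*(-1/2)*(-25) - 14/3)**2 = (25/12 - 14/3)**2 = (-31/12)**2 = 961/144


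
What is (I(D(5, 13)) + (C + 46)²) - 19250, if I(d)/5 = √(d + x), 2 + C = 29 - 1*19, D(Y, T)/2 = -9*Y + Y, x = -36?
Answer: -16334 + 10*I*√29 ≈ -16334.0 + 53.852*I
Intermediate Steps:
D(Y, T) = -16*Y (D(Y, T) = 2*(-9*Y + Y) = 2*(-8*Y) = -16*Y)
C = 8 (C = -2 + (29 - 1*19) = -2 + (29 - 19) = -2 + 10 = 8)
I(d) = 5*√(-36 + d) (I(d) = 5*√(d - 36) = 5*√(-36 + d))
(I(D(5, 13)) + (C + 46)²) - 19250 = (5*√(-36 - 16*5) + (8 + 46)²) - 19250 = (5*√(-36 - 80) + 54²) - 19250 = (5*√(-116) + 2916) - 19250 = (5*(2*I*√29) + 2916) - 19250 = (10*I*√29 + 2916) - 19250 = (2916 + 10*I*√29) - 19250 = -16334 + 10*I*√29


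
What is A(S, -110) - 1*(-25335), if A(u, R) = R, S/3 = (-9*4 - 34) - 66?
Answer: 25225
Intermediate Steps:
S = -408 (S = 3*((-9*4 - 34) - 66) = 3*((-36 - 34) - 66) = 3*(-70 - 66) = 3*(-136) = -408)
A(S, -110) - 1*(-25335) = -110 - 1*(-25335) = -110 + 25335 = 25225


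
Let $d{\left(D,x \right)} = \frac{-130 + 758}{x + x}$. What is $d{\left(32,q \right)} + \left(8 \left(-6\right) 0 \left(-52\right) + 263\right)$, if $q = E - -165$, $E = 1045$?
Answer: $\frac{159272}{605} \approx 263.26$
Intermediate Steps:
$q = 1210$ ($q = 1045 - -165 = 1045 + 165 = 1210$)
$d{\left(D,x \right)} = \frac{314}{x}$ ($d{\left(D,x \right)} = \frac{628}{2 x} = 628 \frac{1}{2 x} = \frac{314}{x}$)
$d{\left(32,q \right)} + \left(8 \left(-6\right) 0 \left(-52\right) + 263\right) = \frac{314}{1210} + \left(8 \left(-6\right) 0 \left(-52\right) + 263\right) = 314 \cdot \frac{1}{1210} + \left(\left(-48\right) 0 \left(-52\right) + 263\right) = \frac{157}{605} + \left(0 \left(-52\right) + 263\right) = \frac{157}{605} + \left(0 + 263\right) = \frac{157}{605} + 263 = \frac{159272}{605}$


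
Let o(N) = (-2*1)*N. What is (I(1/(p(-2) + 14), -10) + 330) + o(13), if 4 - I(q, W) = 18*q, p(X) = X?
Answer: 613/2 ≈ 306.50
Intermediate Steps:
o(N) = -2*N
I(q, W) = 4 - 18*q
(I(1/(p(-2) + 14), -10) + 330) + o(13) = ((4 - 18/(-2 + 14)) + 330) - 2*13 = ((4 - 18/12) + 330) - 26 = ((4 - 18*1/12) + 330) - 26 = ((4 - 3/2) + 330) - 26 = (5/2 + 330) - 26 = 665/2 - 26 = 613/2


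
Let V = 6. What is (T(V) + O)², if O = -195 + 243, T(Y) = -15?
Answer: 1089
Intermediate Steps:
O = 48
(T(V) + O)² = (-15 + 48)² = 33² = 1089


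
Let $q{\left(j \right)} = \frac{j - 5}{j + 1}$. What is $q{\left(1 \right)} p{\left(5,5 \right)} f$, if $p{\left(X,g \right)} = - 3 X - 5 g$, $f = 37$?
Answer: $2960$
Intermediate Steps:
$q{\left(j \right)} = \frac{-5 + j}{1 + j}$
$p{\left(X,g \right)} = - 5 g - 3 X$
$q{\left(1 \right)} p{\left(5,5 \right)} f = \frac{-5 + 1}{1 + 1} \left(\left(-5\right) 5 - 15\right) 37 = \frac{1}{2} \left(-4\right) \left(-25 - 15\right) 37 = \frac{1}{2} \left(-4\right) \left(-40\right) 37 = \left(-2\right) \left(-40\right) 37 = 80 \cdot 37 = 2960$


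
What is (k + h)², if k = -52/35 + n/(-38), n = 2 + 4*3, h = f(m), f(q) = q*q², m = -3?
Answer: 368179344/442225 ≈ 832.56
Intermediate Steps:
f(q) = q³
h = -27 (h = (-3)³ = -27)
n = 14 (n = 2 + 12 = 14)
k = -1233/665 (k = -52/35 + 14/(-38) = -52*1/35 + 14*(-1/38) = -52/35 - 7/19 = -1233/665 ≈ -1.8541)
(k + h)² = (-1233/665 - 27)² = (-19188/665)² = 368179344/442225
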